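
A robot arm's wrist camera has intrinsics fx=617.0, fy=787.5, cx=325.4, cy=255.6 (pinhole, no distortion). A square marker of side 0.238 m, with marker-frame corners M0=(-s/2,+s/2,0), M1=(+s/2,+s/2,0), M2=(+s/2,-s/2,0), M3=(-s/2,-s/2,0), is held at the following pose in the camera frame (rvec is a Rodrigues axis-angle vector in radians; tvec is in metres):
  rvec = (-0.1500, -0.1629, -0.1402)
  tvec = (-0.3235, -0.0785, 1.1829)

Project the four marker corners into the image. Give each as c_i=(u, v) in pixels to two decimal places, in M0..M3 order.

Intrinsics K: fx=617.0, fy=787.5, cx=325.4, cy=255.6
Marker side s = 0.238 m; corners in marker frame (Z=0):
  M0 = (-0.1190, +0.1190, 0)
  M1 = (+0.1190, +0.1190, 0)
  M2 = (+0.1190, -0.1190, 0)
  M3 = (-0.1190, -0.1190, 0)
rvec = (-0.1500, -0.1629, -0.1402), |rvec| = θ = 0.26209 rad = 15.017°
Rodrigues: sinθ=0.25910, 1−cosθ=0.03415; R = I + sinθ·[k]× + (1−cosθ)·[k]×²:
    [+0.97704 +0.15075 -0.15059]
    [-0.12645 +0.97904 +0.15964]
    [+0.17150 -0.13693 +0.97562]
t = (-0.3235, -0.0785, 1.1829) m
M0: Pc = R·M0+t = (-0.42183, +0.05305, +1.14620); u = 617.0·(-0.42183)/1.14620 + 325.4 = 98.3290, v = 787.5·(+0.05305)/1.14620 + 255.6 = 292.0509
M1: Pc = R·M1+t = (-0.18929, +0.02296, +1.18701); u = 617.0·(-0.18929)/1.18701 + 325.4 = 227.0066, v = 787.5·(+0.02296)/1.18701 + 255.6 = 270.8311
M2: Pc = R·M2+t = (-0.22517, -0.21005, +1.21960); u = 617.0·(-0.22517)/1.21960 + 325.4 = 211.4851, v = 787.5·(-0.21005)/1.21960 + 255.6 = 119.9678
M3: Pc = R·M3+t = (-0.45771, -0.17996, +1.17879); u = 617.0·(-0.45771)/1.17879 + 325.4 = 85.8277, v = 787.5·(-0.17996)/1.17879 + 255.6 = 135.3772

c0=(98.33, 292.05) c1=(227.01, 270.83) c2=(211.49, 119.97) c3=(85.83, 135.38)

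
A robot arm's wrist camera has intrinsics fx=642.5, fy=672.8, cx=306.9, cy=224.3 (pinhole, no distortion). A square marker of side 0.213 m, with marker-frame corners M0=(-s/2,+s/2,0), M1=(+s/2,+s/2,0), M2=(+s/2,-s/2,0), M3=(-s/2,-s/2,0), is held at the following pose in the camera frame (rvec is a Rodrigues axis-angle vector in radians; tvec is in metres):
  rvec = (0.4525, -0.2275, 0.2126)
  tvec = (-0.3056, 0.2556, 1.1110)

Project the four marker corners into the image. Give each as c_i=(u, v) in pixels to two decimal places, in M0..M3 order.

Intrinsics K: fx=642.5, fy=672.8, cx=306.9, cy=224.3
Marker side s = 0.213 m; corners in marker frame (Z=0):
  M0 = (-0.1065, +0.1065, 0)
  M1 = (+0.1065, +0.1065, 0)
  M2 = (+0.1065, -0.1065, 0)
  M3 = (-0.1065, -0.1065, 0)
rvec = (0.4525, -0.2275, 0.2126), |rvec| = θ = 0.54928 rad = 31.472°
Rodrigues: sinθ=0.52208, 1−cosθ=0.14710; R = I + sinθ·[k]× + (1−cosθ)·[k]×²:
    [+0.95273 -0.25226 -0.16933]
    [+0.15188 +0.87813 -0.45367]
    [+0.26313 +0.40651 +0.87494]
t = (-0.3056, 0.2556, 1.1110) m
M0: Pc = R·M0+t = (-0.43393, +0.33295, +1.12627); u = 642.5·(-0.43393)/1.12627 + 306.9 = 59.3562, v = 672.8·(+0.33295)/1.12627 + 224.3 = 423.1922
M1: Pc = R·M1+t = (-0.23100, +0.36530, +1.18232); u = 642.5·(-0.23100)/1.18232 + 306.9 = 181.3689, v = 672.8·(+0.36530)/1.18232 + 224.3 = 432.1727
M2: Pc = R·M2+t = (-0.17727, +0.17825, +1.09573); u = 642.5·(-0.17727)/1.09573 + 306.9 = 202.9556, v = 672.8·(+0.17825)/1.09573 + 224.3 = 333.7513
M3: Pc = R·M3+t = (-0.38020, +0.14590, +1.03968); u = 642.5·(-0.38020)/1.03968 + 306.9 = 71.9453, v = 672.8·(+0.14590)/1.03968 + 224.3 = 318.7172

c0=(59.36, 423.19) c1=(181.37, 432.17) c2=(202.96, 333.75) c3=(71.95, 318.72)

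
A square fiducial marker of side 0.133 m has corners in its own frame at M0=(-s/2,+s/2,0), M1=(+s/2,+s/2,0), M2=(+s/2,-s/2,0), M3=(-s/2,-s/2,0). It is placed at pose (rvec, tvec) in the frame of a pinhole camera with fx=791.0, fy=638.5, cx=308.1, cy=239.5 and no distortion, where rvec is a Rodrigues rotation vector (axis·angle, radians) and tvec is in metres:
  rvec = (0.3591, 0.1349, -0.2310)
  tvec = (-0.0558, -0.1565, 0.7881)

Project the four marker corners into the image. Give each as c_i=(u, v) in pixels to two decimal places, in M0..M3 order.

c0=(208.43, 175.23) c1=(332.66, 152.19) c2=(299.63, 44.64) c3=(169.32, 72.14)

Intrinsics K: fx=791.0, fy=638.5, cx=308.1, cy=239.5
Marker side s = 0.133 m; corners in marker frame (Z=0):
  M0 = (-0.0665, +0.0665, 0)
  M1 = (+0.0665, +0.0665, 0)
  M2 = (+0.0665, -0.0665, 0)
  M3 = (-0.0665, -0.0665, 0)
rvec = (0.3591, 0.1349, -0.2310), |rvec| = θ = 0.44779 rad = 25.656°
Rodrigues: sinθ=0.43297, 1−cosθ=0.09859; R = I + sinθ·[k]× + (1−cosθ)·[k]×²:
    [+0.96481 +0.24718 +0.08965]
    [-0.19954 +0.91036 -0.36254]
    [-0.17122 +0.33190 +0.92765]
t = (-0.0558, -0.1565, 0.7881) m
M0: Pc = R·M0+t = (-0.10352, -0.08269, +0.82156); u = 791.0·(-0.10352)/0.82156 + 308.1 = 208.4276, v = 638.5·(-0.08269)/0.82156 + 239.5 = 175.2332
M1: Pc = R·M1+t = (+0.02480, -0.10923, +0.79878); u = 791.0·(+0.02480)/0.79878 + 308.1 = 332.6557, v = 638.5·(-0.10923)/0.79878 + 239.5 = 152.1877
M2: Pc = R·M2+t = (-0.00808, -0.23031, +0.75464); u = 791.0·(-0.00808)/0.75464 + 308.1 = 299.6338, v = 638.5·(-0.23031)/0.75464 + 239.5 = 44.6373
M3: Pc = R·M3+t = (-0.13640, -0.20377, +0.77742); u = 791.0·(-0.13640)/0.77742 + 308.1 = 169.3192, v = 638.5·(-0.20377)/0.77742 + 239.5 = 72.1419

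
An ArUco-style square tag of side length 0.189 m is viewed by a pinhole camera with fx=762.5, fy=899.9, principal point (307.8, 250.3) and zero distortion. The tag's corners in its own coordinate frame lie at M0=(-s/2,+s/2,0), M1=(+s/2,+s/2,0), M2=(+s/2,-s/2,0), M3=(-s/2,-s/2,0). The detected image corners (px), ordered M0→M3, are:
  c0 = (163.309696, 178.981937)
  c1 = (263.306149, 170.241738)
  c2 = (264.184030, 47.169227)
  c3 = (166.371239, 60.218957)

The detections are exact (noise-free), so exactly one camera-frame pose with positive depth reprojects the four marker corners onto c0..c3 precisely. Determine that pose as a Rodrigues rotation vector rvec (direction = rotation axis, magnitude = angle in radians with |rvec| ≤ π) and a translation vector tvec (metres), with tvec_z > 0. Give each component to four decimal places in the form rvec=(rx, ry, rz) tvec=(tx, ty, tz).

rvec=(-0.1630, 0.2766, -0.0241) tvec=(-0.1676, -0.2056, 1.3533)

Intrinsics K: fx=762.5, fy=899.9, cx=307.8, cy=250.3
Marker side s = 0.189 m; corners in marker frame (Z=0):
  M0 = (-0.0945, +0.0945, 0)
  M1 = (+0.0945, +0.0945, 0)
  M2 = (+0.0945, -0.0945, 0)
  M3 = (-0.0945, -0.0945, 0)
Detected image corners:
  c0 = (163.309696, 178.981937) px
  c1 = (263.306149, 170.241738) px
  c2 = (264.184030, 47.169227) px
  c3 = (166.371239, 60.218957) px
Planar DLT: solve 8×8 A·h = b for H (H[2,2]=1):
  H  [+480.49700 -36.41496 +213.37191]
  H  [-80.54392 +625.77306 +113.56553]
  H  [-0.19946 -0.12079 +1.00000]
B = K⁻¹H; ‖b₁‖=0.738917, ‖b₂‖=0.738917; λ = 2/(‖b₁‖+‖b₂‖) = 1.353331, sign → tz>0 ⇒ λ=+1.353331
r₁ = λ·B[:,0] = (+0.96178,-0.04605,-0.26993); r₂ = λ·B[:,1] = (+0.00136,+0.98655,-0.16347)
r₃ = r₁×r₂ = (+0.27383,+0.15685,+0.94890); SVD([r₁ r₂ r₃]) → R = UVᵀ:
  R  [+0.96178 +0.00136 +0.27383]
  R  [-0.04605 +0.98655 +0.15685]
  R  [-0.26993 -0.16347 +0.94890]
t = (-0.16760, -0.20563, +1.35333) m
tr R = 2.897229; θ = arccos((tr R − 1)/2) = 0.321969 rad = 18.447°
axis k = ((R−Rᵀ)₃₂, (R−Rᵀ)₁₃, (R−Rᵀ)₂₁) / (2 sinθ) = (-0.506143, +0.859191, -0.074904)
rvec = θ·k = (-0.162962, +0.276633, -0.024117)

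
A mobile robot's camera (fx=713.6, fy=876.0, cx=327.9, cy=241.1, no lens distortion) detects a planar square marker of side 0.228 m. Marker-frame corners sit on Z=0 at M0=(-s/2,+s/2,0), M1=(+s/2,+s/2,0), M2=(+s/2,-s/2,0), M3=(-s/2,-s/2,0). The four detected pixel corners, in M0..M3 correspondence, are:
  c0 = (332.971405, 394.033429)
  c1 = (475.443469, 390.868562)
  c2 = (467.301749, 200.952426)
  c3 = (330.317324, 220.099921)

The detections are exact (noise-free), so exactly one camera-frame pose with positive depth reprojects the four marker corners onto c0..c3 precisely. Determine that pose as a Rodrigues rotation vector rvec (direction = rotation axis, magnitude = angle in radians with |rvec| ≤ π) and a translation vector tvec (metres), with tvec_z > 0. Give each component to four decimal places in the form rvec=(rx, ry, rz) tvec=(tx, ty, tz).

Intrinsics K: fx=713.6, fy=876.0, cx=327.9, cy=241.1
Marker side s = 0.228 m; corners in marker frame (Z=0):
  M0 = (-0.1140, +0.1140, 0)
  M1 = (+0.1140, +0.1140, 0)
  M2 = (+0.1140, -0.1140, 0)
  M3 = (-0.1140, -0.1140, 0)
Detected image corners:
  c0 = (332.971405, 394.033429) px
  c1 = (475.443469, 390.868562) px
  c2 = (467.301749, 200.952426) px
  c3 = (330.317324, 220.099921) px
Planar DLT: solve 8×8 A·h = b for H (H[2,2]=1):
  H  [+454.05310 -39.90186 +398.31462]
  H  [-168.63002 +749.00546 +300.11173]
  H  [-0.39495 -0.15700 +1.00000]
B = K⁻¹H; ‖b₁‖=0.912000, ‖b₂‖=0.912000; λ = 2/(‖b₁‖+‖b₂‖) = 1.096492, sign → tz>0 ⇒ λ=+1.096492
r₁ = λ·B[:,0] = (+0.89667,-0.09189,-0.43306); r₂ = λ·B[:,1] = (+0.01779,+0.98491,-0.17214)
r₃ = r₁×r₂ = (+0.44234,+0.14665,+0.88478); SVD([r₁ r₂ r₃]) → R = UVᵀ:
  R  [+0.89667 +0.01779 +0.44234]
  R  [-0.09189 +0.98491 +0.14665]
  R  [-0.43306 -0.17214 +0.88478]
t = (+0.10820, +0.07387, +1.09649) m
tr R = 2.766358; θ = arccos((tr R − 1)/2) = 0.488199 rad = 27.972°
axis k = ((R−Rᵀ)₃₂, (R−Rᵀ)₁₃, (R−Rᵀ)₂₁) / (2 sinθ) = (-0.339843, +0.933187, -0.116914)
rvec = θ·k = (-0.165911, +0.455581, -0.057077)

rvec=(-0.1659, 0.4556, -0.0571) tvec=(0.1082, 0.0739, 1.0965)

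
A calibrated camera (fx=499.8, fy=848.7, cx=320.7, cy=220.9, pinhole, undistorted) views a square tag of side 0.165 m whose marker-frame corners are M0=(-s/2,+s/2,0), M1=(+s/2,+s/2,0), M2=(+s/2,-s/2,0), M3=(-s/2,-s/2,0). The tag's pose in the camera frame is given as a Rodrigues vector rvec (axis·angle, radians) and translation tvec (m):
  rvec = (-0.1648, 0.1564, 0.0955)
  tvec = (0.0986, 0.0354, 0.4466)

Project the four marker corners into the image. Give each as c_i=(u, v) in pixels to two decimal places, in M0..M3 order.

Intrinsics K: fx=499.8, fy=848.7, cx=320.7, cy=220.9
Marker side s = 0.165 m; corners in marker frame (Z=0):
  M0 = (-0.0825, +0.0825, 0)
  M1 = (+0.0825, +0.0825, 0)
  M2 = (+0.0825, -0.0825, 0)
  M3 = (-0.0825, -0.0825, 0)
rvec = (-0.1648, 0.1564, 0.0955), |rvec| = θ = 0.24646 rad = 14.121°
Rodrigues: sinθ=0.24397, 1−cosθ=0.03022; R = I + sinθ·[k]× + (1−cosθ)·[k]×²:
    [+0.98329 -0.10736 +0.14699]
    [+0.08171 +0.98195 +0.17057]
    [-0.16265 -0.15571 +0.97432]
t = (0.0986, 0.0354, 0.4466) m
M0: Pc = R·M0+t = (+0.00862, +0.10967, +0.44717); u = 499.8·(+0.00862)/0.44717 + 320.7 = 330.3358, v = 848.7·(+0.10967)/0.44717 + 220.9 = 429.0446
M1: Pc = R·M1+t = (+0.17086, +0.12315, +0.42034); u = 499.8·(+0.17086)/0.42034 + 320.7 = 523.8667, v = 848.7·(+0.12315)/0.42034 + 220.9 = 469.5572
M2: Pc = R·M2+t = (+0.18858, -0.03887, +0.44603); u = 499.8·(+0.18858)/0.44603 + 320.7 = 532.0139, v = 848.7·(-0.03887)/0.44603 + 220.9 = 146.9389
M3: Pc = R·M3+t = (+0.02634, -0.05235, +0.47286); u = 499.8·(+0.02634)/0.47286 + 320.7 = 348.5354, v = 848.7·(-0.05235)/0.47286 + 220.9 = 126.9375

c0=(330.34, 429.04) c1=(523.87, 469.56) c2=(532.01, 146.94) c3=(348.54, 126.94)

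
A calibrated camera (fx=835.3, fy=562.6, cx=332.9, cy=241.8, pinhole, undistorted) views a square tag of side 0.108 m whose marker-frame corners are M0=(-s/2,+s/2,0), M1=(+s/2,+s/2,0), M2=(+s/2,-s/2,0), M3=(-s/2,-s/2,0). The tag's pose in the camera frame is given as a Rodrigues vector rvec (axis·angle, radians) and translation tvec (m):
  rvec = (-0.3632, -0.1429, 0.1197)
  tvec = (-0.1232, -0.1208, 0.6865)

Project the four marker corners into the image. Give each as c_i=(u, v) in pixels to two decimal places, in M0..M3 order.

Intrinsics K: fx=835.3, fy=562.6, cx=332.9, cy=241.8
Marker side s = 0.108 m; corners in marker frame (Z=0):
  M0 = (-0.0540, +0.0540, 0)
  M1 = (+0.0540, +0.0540, 0)
  M2 = (+0.0540, -0.0540, 0)
  M3 = (-0.0540, -0.0540, 0)
rvec = (-0.3632, -0.1429, 0.1197), |rvec| = θ = 0.40824 rad = 23.391°
Rodrigues: sinθ=0.39700, 1−cosθ=0.08218; R = I + sinθ·[k]× + (1−cosθ)·[k]×²:
    [+0.98287 -0.09081 -0.16040]
    [+0.14199 +0.92789 +0.34476]
    [+0.11753 -0.36163 +0.92488]
t = (-0.1232, -0.1208, 0.6865) m
M0: Pc = R·M0+t = (-0.18118, -0.07836, +0.66063); u = 835.3·(-0.18118)/0.66063 + 332.9 = 103.8165, v = 562.6·(-0.07836)/0.66063 + 241.8 = 175.0658
M1: Pc = R·M1+t = (-0.07503, -0.06303, +0.67332); u = 835.3·(-0.07503)/0.67332 + 332.9 = 239.8211, v = 562.6·(-0.06303)/0.67332 + 241.8 = 189.1376
M2: Pc = R·M2+t = (-0.06522, -0.16324, +0.71237); u = 835.3·(-0.06522)/0.71237 + 332.9 = 256.4241, v = 562.6·(-0.16324)/0.71237 + 241.8 = 112.8820
M3: Pc = R·M3+t = (-0.17137, -0.17857, +0.69968); u = 835.3·(-0.17137)/0.69968 + 332.9 = 128.3124, v = 562.6·(-0.17857)/0.69968 + 241.8 = 98.2124

c0=(103.82, 175.07) c1=(239.82, 189.14) c2=(256.42, 112.88) c3=(128.31, 98.21)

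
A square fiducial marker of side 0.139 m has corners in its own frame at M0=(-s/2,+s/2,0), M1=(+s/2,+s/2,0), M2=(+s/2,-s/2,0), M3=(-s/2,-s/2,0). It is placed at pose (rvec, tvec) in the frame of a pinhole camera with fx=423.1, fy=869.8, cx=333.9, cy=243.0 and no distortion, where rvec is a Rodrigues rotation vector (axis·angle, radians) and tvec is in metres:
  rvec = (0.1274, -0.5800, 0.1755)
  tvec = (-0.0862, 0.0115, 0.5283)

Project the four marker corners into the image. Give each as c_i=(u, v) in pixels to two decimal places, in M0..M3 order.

Intrinsics K: fx=423.1, fy=869.8, cx=333.9, cy=243.0
Marker side s = 0.139 m; corners in marker frame (Z=0):
  M0 = (-0.0695, +0.0695, 0)
  M1 = (+0.0695, +0.0695, 0)
  M2 = (+0.0695, -0.0695, 0)
  M3 = (-0.0695, -0.0695, 0)
rvec = (0.1274, -0.5800, 0.1755), |rvec| = θ = 0.61922 rad = 35.479°
Rodrigues: sinθ=0.58040, 1−cosθ=0.18567; R = I + sinθ·[k]× + (1−cosθ)·[k]×²:
    [+0.82219 -0.20028 -0.53281]
    [+0.12872 +0.97723 -0.16870]
    [+0.55447 +0.07012 +0.82925]
t = (-0.0862, 0.0115, 0.5283) m
M0: Pc = R·M0+t = (-0.15726, +0.07047, +0.49464); u = 423.1·(-0.15726)/0.49464 + 333.9 = 199.3827, v = 869.8·(+0.07047)/0.49464 + 243.0 = 366.9209
M1: Pc = R·M1+t = (-0.04298, +0.08836, +0.57171); u = 423.1·(-0.04298)/0.57171 + 333.9 = 302.0944, v = 869.8·(+0.08836)/0.57171 + 243.0 = 377.4359
M2: Pc = R·M2+t = (-0.01514, -0.04747, +0.56196); u = 423.1·(-0.01514)/0.56196 + 333.9 = 322.5024, v = 869.8·(-0.04747)/0.56196 + 243.0 = 169.5242
M3: Pc = R·M3+t = (-0.12942, -0.06536, +0.48489); u = 423.1·(-0.12942)/0.48489 + 333.9 = 220.9697, v = 869.8·(-0.06536)/0.48489 + 243.0 = 125.7514

c0=(199.38, 366.92) c1=(302.09, 377.44) c2=(322.50, 169.52) c3=(220.97, 125.75)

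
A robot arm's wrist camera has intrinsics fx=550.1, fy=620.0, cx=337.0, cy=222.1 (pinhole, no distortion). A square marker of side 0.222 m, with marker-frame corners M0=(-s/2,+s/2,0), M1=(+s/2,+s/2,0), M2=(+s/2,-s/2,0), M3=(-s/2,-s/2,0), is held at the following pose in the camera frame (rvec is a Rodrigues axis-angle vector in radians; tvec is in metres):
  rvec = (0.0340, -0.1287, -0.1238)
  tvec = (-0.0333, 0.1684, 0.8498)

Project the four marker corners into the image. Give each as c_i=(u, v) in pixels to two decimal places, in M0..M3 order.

c0=(252.49, 437.80) c1=(393.61, 411.00) c2=(377.03, 254.14) c3=(233.78, 275.97)

Intrinsics K: fx=550.1, fy=620.0, cx=337.0, cy=222.1
Marker side s = 0.222 m; corners in marker frame (Z=0):
  M0 = (-0.1110, +0.1110, 0)
  M1 = (+0.1110, +0.1110, 0)
  M2 = (+0.1110, -0.1110, 0)
  M3 = (-0.1110, -0.1110, 0)
rvec = (0.0340, -0.1287, -0.1238), |rvec| = θ = 0.18179 rad = 10.416°
Rodrigues: sinθ=0.18079, 1−cosθ=0.01648; R = I + sinθ·[k]× + (1−cosθ)·[k]×²:
    [+0.98410 +0.12094 -0.13009]
    [-0.12530 +0.99178 -0.02587]
    [+0.12589 +0.04176 +0.99116]
t = (-0.0333, 0.1684, 0.8498) m
M0: Pc = R·M0+t = (-0.12911, +0.29240, +0.84046); u = 550.1·(-0.12911)/0.84046 + 337.0 = 252.4941, v = 620.0·(+0.29240)/0.84046 + 222.1 = 437.7979
M1: Pc = R·M1+t = (+0.08936, +0.26458, +0.86841); u = 550.1·(+0.08936)/0.86841 + 337.0 = 393.6051, v = 620.0·(+0.26458)/0.86841 + 222.1 = 410.9962
M2: Pc = R·M2+t = (+0.06251, +0.04440, +0.85914); u = 550.1·(+0.06251)/0.85914 + 337.0 = 377.0252, v = 620.0·(+0.04440)/0.85914 + 222.1 = 254.1441
M3: Pc = R·M3+t = (-0.15596, +0.07222, +0.83119); u = 550.1·(-0.15596)/0.83119 + 337.0 = 233.7829, v = 620.0·(+0.07222)/0.83119 + 222.1 = 275.9707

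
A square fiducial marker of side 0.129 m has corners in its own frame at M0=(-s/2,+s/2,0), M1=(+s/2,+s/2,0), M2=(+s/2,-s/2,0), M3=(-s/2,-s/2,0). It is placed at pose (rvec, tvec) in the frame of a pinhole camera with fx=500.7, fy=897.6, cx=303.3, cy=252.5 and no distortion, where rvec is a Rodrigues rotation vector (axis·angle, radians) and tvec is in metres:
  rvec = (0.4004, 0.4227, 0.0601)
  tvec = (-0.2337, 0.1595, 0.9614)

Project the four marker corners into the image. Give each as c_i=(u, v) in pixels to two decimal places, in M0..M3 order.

c0=(159.34, 438.75) c1=(213.08, 465.16) c2=(206.29, 359.97) c3=(150.08, 337.64)

Intrinsics K: fx=500.7, fy=897.6, cx=303.3, cy=252.5
Marker side s = 0.129 m; corners in marker frame (Z=0):
  M0 = (-0.0645, +0.0645, 0)
  M1 = (+0.0645, +0.0645, 0)
  M2 = (+0.0645, -0.0645, 0)
  M3 = (-0.0645, -0.0645, 0)
rvec = (0.4004, 0.4227, 0.0601), |rvec| = θ = 0.58533 rad = 33.537°
Rodrigues: sinθ=0.55247, 1−cosθ=0.16647; R = I + sinθ·[k]× + (1−cosθ)·[k]×²:
    [+0.91143 +0.02551 +0.41067]
    [+0.13896 +0.92035 -0.36558]
    [-0.38728 +0.39027 +0.83529]
t = (-0.2337, 0.1595, 0.9614) m
M0: Pc = R·M0+t = (-0.29084, +0.20990, +1.01155); u = 500.7·(-0.29084)/1.01155 + 303.3 = 159.3385, v = 897.6·(+0.20990)/1.01155 + 252.5 = 438.7540
M1: Pc = R·M1+t = (-0.17327, +0.22783, +0.96159); u = 500.7·(-0.17327)/0.96159 + 303.3 = 213.0799, v = 897.6·(+0.22783)/0.96159 + 252.5 = 465.1640
M2: Pc = R·M2+t = (-0.17656, +0.10910, +0.91125); u = 500.7·(-0.17656)/0.91125 + 303.3 = 206.2872, v = 897.6·(+0.10910)/0.91125 + 252.5 = 359.9666
M3: Pc = R·M3+t = (-0.29413, +0.09117, +0.96121); u = 500.7·(-0.29413)/0.96121 + 303.3 = 150.0842, v = 897.6·(+0.09117)/0.96121 + 252.5 = 337.6411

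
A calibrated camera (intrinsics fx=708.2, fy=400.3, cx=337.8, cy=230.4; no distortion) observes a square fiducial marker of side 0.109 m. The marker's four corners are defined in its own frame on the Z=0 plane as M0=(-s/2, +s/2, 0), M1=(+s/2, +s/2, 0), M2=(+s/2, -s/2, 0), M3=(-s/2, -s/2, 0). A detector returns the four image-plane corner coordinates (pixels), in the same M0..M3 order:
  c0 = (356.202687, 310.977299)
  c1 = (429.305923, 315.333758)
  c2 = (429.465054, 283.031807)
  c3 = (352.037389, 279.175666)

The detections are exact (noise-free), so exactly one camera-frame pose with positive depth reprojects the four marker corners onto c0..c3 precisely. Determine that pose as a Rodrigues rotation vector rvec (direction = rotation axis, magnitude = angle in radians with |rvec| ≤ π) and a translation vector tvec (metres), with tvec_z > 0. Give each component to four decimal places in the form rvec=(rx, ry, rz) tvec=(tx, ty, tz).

rvec=(0.5792, 0.2284, -0.0043) tvec=(0.0769, 0.1707, 1.0174)

Intrinsics K: fx=708.2, fy=400.3, cx=337.8, cy=230.4
Marker side s = 0.109 m; corners in marker frame (Z=0):
  M0 = (-0.0545, +0.0545, 0)
  M1 = (+0.0545, +0.0545, 0)
  M2 = (+0.0545, -0.0545, 0)
  M3 = (-0.0545, -0.0545, 0)
Detected image corners:
  c0 = (356.202687, 310.977299) px
  c1 = (429.305923, 315.333758) px
  c2 = (429.465054, 283.031807) px
  c3 = (352.037389, 279.175666) px
Planar DLT: solve 8×8 A·h = b for H (H[2,2]=1):
  H  [+607.09262 +227.30954 +391.34814]
  H  [-25.09200 +452.32078 +297.57128]
  H  [-0.21146 +0.53274 +1.00000]
B = K⁻¹H; ‖b₁‖=0.982928, ‖b₂‖=0.982928; λ = 2/(‖b₁‖+‖b₂‖) = 1.017368, sign → tz>0 ⇒ λ=+1.017368
r₁ = λ·B[:,0] = (+0.97474,+0.06005,-0.21513); r₂ = λ·B[:,1] = (+0.06802,+0.83762,+0.54200)
r₃ = r₁×r₂ = (+0.21275,-0.54294,+0.81238); SVD([r₁ r₂ r₃]) → R = UVᵀ:
  R  [+0.97474 +0.06802 +0.21275]
  R  [+0.06005 +0.83762 -0.54294]
  R  [-0.21513 +0.54200 +0.81238]
t = (+0.07692, +0.17072, +1.01737) m
tr R = 2.624737; θ = arccos((tr R − 1)/2) = 0.622594 rad = 35.672°
axis k = ((R−Rᵀ)₃₂, (R−Rᵀ)₁₃, (R−Rᵀ)₂₁) / (2 sinθ) = (+0.930245, +0.366874, -0.006831)
rvec = θ·k = (+0.579165, +0.228414, -0.004253)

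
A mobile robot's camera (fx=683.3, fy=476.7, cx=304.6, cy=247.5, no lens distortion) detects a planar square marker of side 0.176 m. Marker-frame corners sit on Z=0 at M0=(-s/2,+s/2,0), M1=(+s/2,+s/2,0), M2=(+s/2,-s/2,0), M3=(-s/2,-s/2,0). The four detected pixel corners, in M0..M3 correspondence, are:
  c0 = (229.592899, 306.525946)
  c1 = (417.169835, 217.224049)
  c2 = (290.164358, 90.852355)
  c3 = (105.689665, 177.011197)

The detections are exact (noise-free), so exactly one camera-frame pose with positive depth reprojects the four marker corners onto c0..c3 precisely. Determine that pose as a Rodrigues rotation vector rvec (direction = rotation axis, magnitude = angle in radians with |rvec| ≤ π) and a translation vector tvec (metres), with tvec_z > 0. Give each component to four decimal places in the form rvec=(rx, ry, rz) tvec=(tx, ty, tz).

rvec=(-0.0753, -0.0058, -0.5984) tvec=(-0.0347, -0.0567, 0.5354)

Intrinsics K: fx=683.3, fy=476.7, cx=304.6, cy=247.5
Marker side s = 0.176 m; corners in marker frame (Z=0):
  M0 = (-0.0880, +0.0880, 0)
  M1 = (+0.0880, +0.0880, 0)
  M2 = (+0.0880, -0.0880, 0)
  M3 = (-0.0880, -0.0880, 0)
Detected image corners:
  c0 = (229.592899, 306.525946) px
  c1 = (417.169835, 217.224049) px
  c2 = (290.164358, 90.852355) px
  c3 = (105.689665, 177.011197) px
Planar DLT: solve 8×8 A·h = b for H (H[2,2]=1):
  H  [+1070.16238 +679.18295 +260.35882]
  H  [-488.27016 +701.34932 +196.97936]
  H  [+0.05102 -0.12916 +1.00000]
B = K⁻¹H; ‖b₁‖=1.867849, ‖b₂‖=1.867849; λ = 2/(‖b₁‖+‖b₂‖) = 0.535375, sign → tz>0 ⇒ λ=+0.535375
r₁ = λ·B[:,0] = (+0.82631,-0.56255,+0.02731); r₂ = λ·B[:,1] = (+0.56297,+0.82358,-0.06915)
r₃ = r₁×r₂ = (+0.01640,+0.07251,+0.99723); SVD([r₁ r₂ r₃]) → R = UVᵀ:
  R  [+0.82631 +0.56297 +0.01640]
  R  [-0.56255 +0.82358 +0.07251]
  R  [+0.02731 -0.06915 +0.99723]
t = (-0.03466, -0.05674, +0.53538) m
tr R = 2.647121; θ = arccos((tr R − 1)/2) = 0.603136 rad = 34.557°
axis k = ((R−Rᵀ)₃₂, (R−Rᵀ)₁₃, (R−Rᵀ)₂₁) / (2 sinθ) = (-0.124872, -0.009615, -0.992126)
rvec = θ·k = (-0.075315, -0.005799, -0.598388)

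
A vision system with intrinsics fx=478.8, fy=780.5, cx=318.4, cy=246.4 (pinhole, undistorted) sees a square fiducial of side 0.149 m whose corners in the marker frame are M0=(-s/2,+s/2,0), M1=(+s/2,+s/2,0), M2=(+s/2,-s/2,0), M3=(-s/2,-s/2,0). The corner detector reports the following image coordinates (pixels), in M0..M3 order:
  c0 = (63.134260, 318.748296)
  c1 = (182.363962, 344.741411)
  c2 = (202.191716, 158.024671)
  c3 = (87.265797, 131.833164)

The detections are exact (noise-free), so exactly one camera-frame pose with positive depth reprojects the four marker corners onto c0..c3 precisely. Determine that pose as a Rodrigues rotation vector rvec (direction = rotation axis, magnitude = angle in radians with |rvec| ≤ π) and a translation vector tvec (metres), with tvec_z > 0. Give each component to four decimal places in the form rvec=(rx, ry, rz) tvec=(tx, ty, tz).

rvec=(-0.1444, -0.0346, 0.1349) tvec=(-0.2346, -0.0076, 0.6095)

Intrinsics K: fx=478.8, fy=780.5, cx=318.4, cy=246.4
Marker side s = 0.149 m; corners in marker frame (Z=0):
  M0 = (-0.0745, +0.0745, 0)
  M1 = (+0.0745, +0.0745, 0)
  M2 = (+0.0745, -0.0745, 0)
  M3 = (-0.0745, -0.0745, 0)
Detected image corners:
  c0 = (63.134260, 318.748296) px
  c1 = (182.363962, 344.741411) px
  c2 = (202.191716, 158.024671) px
  c3 = (87.265797, 131.833164) px
Planar DLT: solve 8×8 A·h = b for H (H[2,2]=1):
  H  [+790.91930 -179.44832 +134.11142]
  H  [+184.78607 +1196.80891 +236.71237]
  H  [+0.04052 -0.23910 +1.00000]
B = K⁻¹H; ‖b₁‖=1.640793, ‖b₂‖=1.640793; λ = 2/(‖b₁‖+‖b₂‖) = 0.609461, sign → tz>0 ⇒ λ=+0.609461
r₁ = λ·B[:,0] = (+0.99033,+0.13650,+0.02470); r₂ = λ·B[:,1] = (-0.13151,+0.98055,-0.14572)
r₃ = r₁×r₂ = (-0.04411,+0.14107,+0.98902); SVD([r₁ r₂ r₃]) → R = UVᵀ:
  R  [+0.99033 -0.13151 -0.04411]
  R  [+0.13650 +0.98055 +0.14107]
  R  [+0.02470 -0.14572 +0.98902]
t = (-0.23458, -0.00756, +0.60946) m
tr R = 2.959895; θ = arccos((tr R − 1)/2) = 0.200599 rad = 11.493°
axis k = ((R−Rᵀ)₃₂, (R−Rᵀ)₁₃, (R−Rᵀ)₂₁) / (2 sinθ) = (-0.719658, -0.172653, +0.672520)
rvec = θ·k = (-0.144363, -0.034634, +0.134907)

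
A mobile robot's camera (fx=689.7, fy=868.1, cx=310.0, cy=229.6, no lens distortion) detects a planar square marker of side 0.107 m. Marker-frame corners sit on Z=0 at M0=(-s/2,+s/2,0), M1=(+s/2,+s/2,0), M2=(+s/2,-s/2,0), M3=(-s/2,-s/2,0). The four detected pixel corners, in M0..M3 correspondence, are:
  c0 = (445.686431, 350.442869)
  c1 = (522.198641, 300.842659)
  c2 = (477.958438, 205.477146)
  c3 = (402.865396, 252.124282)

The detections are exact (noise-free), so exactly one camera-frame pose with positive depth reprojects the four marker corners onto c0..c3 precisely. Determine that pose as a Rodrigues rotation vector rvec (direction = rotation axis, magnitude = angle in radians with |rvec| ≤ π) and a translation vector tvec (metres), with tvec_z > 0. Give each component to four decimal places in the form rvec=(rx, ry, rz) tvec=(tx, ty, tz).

rvec=(-0.2508, -0.0770, -0.4598) tvec=(0.1859, 0.0454, 0.8424)

Intrinsics K: fx=689.7, fy=868.1, cx=310.0, cy=229.6
Marker side s = 0.107 m; corners in marker frame (Z=0):
  M0 = (-0.0535, +0.0535, 0)
  M1 = (+0.0535, +0.0535, 0)
  M2 = (+0.0535, -0.0535, 0)
  M3 = (-0.0535, -0.0535, 0)
Detected image corners:
  c0 = (445.686431, 350.442869) px
  c1 = (522.198641, 300.842659) px
  c2 = (477.958438, 205.477146) px
  c3 = (402.865396, 252.124282) px
Planar DLT: solve 8×8 A·h = b for H (H[2,2]=1):
  H  [+779.55106 +285.12278 +462.18287]
  H  [-406.84722 +831.91837 +276.34093]
  H  [+0.15407 -0.26345 +1.00000]
B = K⁻¹H; ‖b₁‖=1.187019, ‖b₂‖=1.187019; λ = 2/(‖b₁‖+‖b₂‖) = 0.842447, sign → tz>0 ⇒ λ=+0.842447
r₁ = λ·B[:,0] = (+0.89386,-0.42915,+0.12980); r₂ = λ·B[:,1] = (+0.44802,+0.86603,-0.22194)
r₃ = r₁×r₂ = (-0.01716,+0.25654,+0.96638); SVD([r₁ r₂ r₃]) → R = UVᵀ:
  R  [+0.89386 +0.44802 -0.01716]
  R  [-0.42915 +0.86603 +0.25654]
  R  [+0.12980 -0.22194 +0.96638]
t = (+0.18589, +0.04536, +0.84245) m
tr R = 2.726273; θ = arccos((tr R − 1)/2) = 0.529348 rad = 30.329°
axis k = ((R−Rᵀ)₃₂, (R−Rᵀ)₁₃, (R−Rᵀ)₂₁) / (2 sinθ) = (-0.473768, -0.145513, -0.868544)
rvec = θ·k = (-0.250788, -0.077027, -0.459762)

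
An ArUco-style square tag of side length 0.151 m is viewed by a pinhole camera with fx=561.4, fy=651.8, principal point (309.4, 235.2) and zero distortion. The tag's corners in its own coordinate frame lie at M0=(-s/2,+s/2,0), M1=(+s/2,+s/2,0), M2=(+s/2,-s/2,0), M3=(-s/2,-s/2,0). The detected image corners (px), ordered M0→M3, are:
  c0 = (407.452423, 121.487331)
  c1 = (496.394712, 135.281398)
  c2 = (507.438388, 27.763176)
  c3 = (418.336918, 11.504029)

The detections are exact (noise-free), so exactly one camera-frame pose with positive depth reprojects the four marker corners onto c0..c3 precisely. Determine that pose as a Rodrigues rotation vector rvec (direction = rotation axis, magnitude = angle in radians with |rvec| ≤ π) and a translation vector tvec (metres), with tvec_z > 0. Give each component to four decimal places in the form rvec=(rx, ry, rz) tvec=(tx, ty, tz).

Intrinsics K: fx=561.4, fy=651.8, cx=309.4, cy=235.2
Marker side s = 0.151 m; corners in marker frame (Z=0):
  M0 = (-0.0755, +0.0755, 0)
  M1 = (+0.0755, +0.0755, 0)
  M2 = (+0.0755, -0.0755, 0)
  M3 = (-0.0755, -0.0755, 0)
Detected image corners:
  c0 = (407.452423, 121.487331) px
  c1 = (496.394712, 135.281398) px
  c2 = (507.438388, 27.763176) px
  c3 = (418.336918, 11.504029) px
Planar DLT: solve 8×8 A·h = b for H (H[2,2]=1):
  H  [+656.32591 -58.97462 +457.88389]
  H  [+110.30040 +722.32089 +74.21423]
  H  [+0.14599 +0.02982 +1.00000]
B = K⁻¹H; ‖b₁‖=1.104539, ‖b₂‖=1.104539; λ = 2/(‖b₁‖+‖b₂‖) = 0.905355, sign → tz>0 ⇒ λ=+0.905355
r₁ = λ·B[:,0] = (+0.98559,+0.10551,+0.13218); r₂ = λ·B[:,1] = (-0.10999,+0.99357,+0.02700)
r₃ = r₁×r₂ = (-0.12848,-0.04115,+0.99086); SVD([r₁ r₂ r₃]) → R = UVᵀ:
  R  [+0.98559 -0.10999 -0.12848]
  R  [+0.10551 +0.99357 -0.04115]
  R  [+0.13218 +0.02700 +0.99086]
t = (+0.23946, -0.22361, +0.90536) m
tr R = 2.970019; θ = arccos((tr R − 1)/2) = 0.173367 rad = 9.933°
axis k = ((R−Rᵀ)₃₂, (R−Rᵀ)₁₃, (R−Rᵀ)₂₁) / (2 sinθ) = (+0.197533, -0.755517, +0.624639)
rvec = θ·k = (+0.034246, -0.130981, +0.108292)

rvec=(0.0342, -0.1310, 0.1083) tvec=(0.2395, -0.2236, 0.9054)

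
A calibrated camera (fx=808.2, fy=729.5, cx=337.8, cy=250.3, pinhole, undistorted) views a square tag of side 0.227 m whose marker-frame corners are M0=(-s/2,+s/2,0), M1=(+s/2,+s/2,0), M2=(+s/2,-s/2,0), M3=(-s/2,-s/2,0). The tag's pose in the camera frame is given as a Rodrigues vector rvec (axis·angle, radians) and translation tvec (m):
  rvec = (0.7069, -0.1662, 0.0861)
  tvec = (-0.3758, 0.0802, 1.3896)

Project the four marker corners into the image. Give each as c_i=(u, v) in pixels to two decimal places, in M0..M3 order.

Intrinsics K: fx=808.2, fy=729.5, cx=337.8, cy=250.3
Marker side s = 0.227 m; corners in marker frame (Z=0):
  M0 = (-0.1135, +0.1135, 0)
  M1 = (+0.1135, +0.1135, 0)
  M2 = (+0.1135, -0.1135, 0)
  M3 = (-0.1135, -0.1135, 0)
rvec = (0.7069, -0.1662, 0.0861), |rvec| = θ = 0.73126 rad = 41.898°
Rodrigues: sinθ=0.66781, 1−cosθ=0.25567; R = I + sinθ·[k]× + (1−cosθ)·[k]×²:
    [+0.98325 -0.13480 -0.12268]
    [+0.02246 +0.75754 -0.65240]
    [+0.18088 +0.63872 +0.74788]
t = (-0.3758, 0.0802, 1.3896) m
M0: Pc = R·M0+t = (-0.50270, +0.16363, +1.44156); u = 808.2·(-0.50270)/1.44156 + 337.8 = 55.9667, v = 729.5·(+0.16363)/1.44156 + 250.3 = 333.1054
M1: Pc = R·M1+t = (-0.27950, +0.16873, +1.48262); u = 808.2·(-0.27950)/1.48262 + 337.8 = 185.4399, v = 729.5·(+0.16873)/1.48262 + 250.3 = 333.3205
M2: Pc = R·M2+t = (-0.24890, -0.00323, +1.33764); u = 808.2·(-0.24890)/1.33764 + 337.8 = 187.4136, v = 729.5·(-0.00323)/1.33764 + 250.3 = 248.5375
M3: Pc = R·M3+t = (-0.47210, -0.00833, +1.29658); u = 808.2·(-0.47210)/1.29658 + 337.8 = 43.5246, v = 729.5·(-0.00833)/1.29658 + 250.3 = 245.6135

c0=(55.97, 333.11) c1=(185.44, 333.32) c2=(187.41, 248.54) c3=(43.52, 245.61)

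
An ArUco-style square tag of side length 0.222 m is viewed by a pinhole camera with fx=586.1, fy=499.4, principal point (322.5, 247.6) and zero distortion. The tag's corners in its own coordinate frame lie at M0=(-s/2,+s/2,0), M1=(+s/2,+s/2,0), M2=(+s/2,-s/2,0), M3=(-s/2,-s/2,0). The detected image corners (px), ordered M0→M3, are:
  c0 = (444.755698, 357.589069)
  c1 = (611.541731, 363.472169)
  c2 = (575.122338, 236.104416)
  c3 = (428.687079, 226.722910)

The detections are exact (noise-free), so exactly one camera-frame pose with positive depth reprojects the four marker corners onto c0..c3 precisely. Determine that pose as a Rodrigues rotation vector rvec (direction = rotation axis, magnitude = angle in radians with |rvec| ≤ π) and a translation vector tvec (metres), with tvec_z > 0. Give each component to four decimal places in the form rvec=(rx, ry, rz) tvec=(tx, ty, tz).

rvec=(-0.5049, -0.1401, 0.0345) tvec=(0.2607, 0.0698, 0.7917)

Intrinsics K: fx=586.1, fy=499.4, cx=322.5, cy=247.6
Marker side s = 0.222 m; corners in marker frame (Z=0):
  M0 = (-0.1110, +0.1110, 0)
  M1 = (+0.1110, +0.1110, 0)
  M2 = (+0.1110, -0.1110, 0)
  M3 = (-0.1110, -0.1110, 0)
Detected image corners:
  c0 = (444.755698, 357.589069) px
  c1 = (611.541731, 363.472169) px
  c2 = (575.122338, 236.104416) px
  c3 = (428.687079, 226.722910) px
Planar DLT: solve 8×8 A·h = b for H (H[2,2]=1):
  H  [+783.82611 -196.09842 +515.51072]
  H  [+81.74251 +400.37867 +291.65464]
  H  [+0.15822 -0.61185 +1.00000]
B = K⁻¹H; ‖b₁‖=1.263151, ‖b₂‖=1.263151; λ = 2/(‖b₁‖+‖b₂‖) = 0.791671, sign → tz>0 ⇒ λ=+0.791671
r₁ = λ·B[:,0] = (+0.98983,+0.06748,+0.12526); r₂ = λ·B[:,1] = (+0.00165,+0.87485,-0.48438)
r₃ = r₁×r₂ = (-0.14227,+0.47966,+0.86584); SVD([r₁ r₂ r₃]) → R = UVᵀ:
  R  [+0.98983 +0.00165 -0.14227]
  R  [+0.06748 +0.87485 +0.47966]
  R  [+0.12526 -0.48438 +0.86584]
t = (+0.26071, +0.06984, +0.79167) m
tr R = 2.730523; θ = arccos((tr R − 1)/2) = 0.525125 rad = 30.087°
axis k = ((R−Rᵀ)₃₂, (R−Rᵀ)₁₃, (R−Rᵀ)₂₁) / (2 sinθ) = (-0.961508, -0.266817, +0.065655)
rvec = θ·k = (-0.504912, -0.140112, +0.034477)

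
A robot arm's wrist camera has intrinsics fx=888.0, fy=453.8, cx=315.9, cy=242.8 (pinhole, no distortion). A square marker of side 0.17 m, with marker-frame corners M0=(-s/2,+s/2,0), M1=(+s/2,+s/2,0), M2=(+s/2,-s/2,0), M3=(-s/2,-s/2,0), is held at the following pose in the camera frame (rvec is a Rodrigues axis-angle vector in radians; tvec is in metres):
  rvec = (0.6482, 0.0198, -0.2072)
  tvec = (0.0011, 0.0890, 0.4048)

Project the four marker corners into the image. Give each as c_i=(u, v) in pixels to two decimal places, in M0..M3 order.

c0=(190.51, 410.37) c1=(516.13, 383.75) c2=(488.70, 252.18) c3=(72.58, 291.43)

Intrinsics K: fx=888.0, fy=453.8, cx=315.9, cy=242.8
Marker side s = 0.17 m; corners in marker frame (Z=0):
  M0 = (-0.0850, +0.0850, 0)
  M1 = (+0.0850, +0.0850, 0)
  M2 = (+0.0850, -0.0850, 0)
  M3 = (-0.0850, -0.0850, 0)
rvec = (0.6482, 0.0198, -0.2072), |rvec| = θ = 0.68080 rad = 39.007°
Rodrigues: sinθ=0.62941, 1−cosθ=0.22293; R = I + sinθ·[k]× + (1−cosθ)·[k]×²:
    [+0.97916 +0.19773 -0.04629]
    [-0.18539 +0.77726 -0.60125]
    [-0.08291 +0.59730 +0.79772]
t = (0.0011, 0.0890, 0.4048) m
M0: Pc = R·M0+t = (-0.06532, +0.17082, +0.46262); u = 888.0·(-0.06532)/0.46262 + 315.9 = 190.5149, v = 453.8·(+0.17082)/0.46262 + 242.8 = 410.3690
M1: Pc = R·M1+t = (+0.10114, +0.13931, +0.44852); u = 888.0·(+0.10114)/0.44852 + 315.9 = 516.1322, v = 453.8·(+0.13931)/0.44852 + 242.8 = 383.7478
M2: Pc = R·M2+t = (+0.06752, +0.00718, +0.34698); u = 888.0·(+0.06752)/0.34698 + 315.9 = 488.7012, v = 453.8·(+0.00718)/0.34698 + 242.8 = 252.1838
M3: Pc = R·M3+t = (-0.09894, +0.03869, +0.36108); u = 888.0·(-0.09894)/0.36108 + 315.9 = 72.5848, v = 453.8·(+0.03869)/0.36108 + 242.8 = 291.4268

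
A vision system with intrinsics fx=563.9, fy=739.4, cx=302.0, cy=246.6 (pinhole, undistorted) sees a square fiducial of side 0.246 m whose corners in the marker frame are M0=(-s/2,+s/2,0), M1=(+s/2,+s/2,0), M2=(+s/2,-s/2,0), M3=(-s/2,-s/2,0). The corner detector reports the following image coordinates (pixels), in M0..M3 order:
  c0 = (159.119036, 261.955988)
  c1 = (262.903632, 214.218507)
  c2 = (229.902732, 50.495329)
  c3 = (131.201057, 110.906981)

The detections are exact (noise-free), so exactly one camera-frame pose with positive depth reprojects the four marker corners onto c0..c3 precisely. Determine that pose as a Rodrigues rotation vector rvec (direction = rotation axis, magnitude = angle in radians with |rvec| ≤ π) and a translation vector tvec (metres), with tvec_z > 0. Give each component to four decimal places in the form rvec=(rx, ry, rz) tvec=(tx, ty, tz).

Intrinsics K: fx=563.9, fy=739.4, cx=302.0, cy=246.6
Marker side s = 0.246 m; corners in marker frame (Z=0):
  M0 = (-0.1230, +0.1230, 0)
  M1 = (+0.1230, +0.1230, 0)
  M2 = (+0.1230, -0.1230, 0)
  M3 = (-0.1230, -0.1230, 0)
Detected image corners:
  c0 = (159.119036, 261.955988) px
  c1 = (262.903632, 214.218507) px
  c2 = (229.902732, 50.495329) px
  c3 = (131.201057, 110.906981) px
Planar DLT: solve 8×8 A·h = b for H (H[2,2]=1):
  H  [+340.90802 +104.62346 +193.35933]
  H  [-277.53828 +623.38433 +159.66583]
  H  [-0.36024 -0.09571 +1.00000]
B = K⁻¹H; ‖b₁‖=0.911526, ‖b₂‖=0.911526; λ = 2/(‖b₁‖+‖b₂‖) = 1.097061, sign → tz>0 ⇒ λ=+1.097061
r₁ = λ·B[:,0] = (+0.87489,-0.27998,-0.39520); r₂ = λ·B[:,1] = (+0.25978,+0.95994,-0.10500)
r₃ = r₁×r₂ = (+0.40877,-0.01080,+0.91257); SVD([r₁ r₂ r₃]) → R = UVᵀ:
  R  [+0.87489 +0.25978 +0.40877]
  R  [-0.27998 +0.95994 -0.01080]
  R  [-0.39520 -0.10500 +0.91257]
t = (-0.21136, -0.12899, +1.09706) m
tr R = 2.747403; θ = arccos((tr R − 1)/2) = 0.508036 rad = 29.108°
axis k = ((R−Rᵀ)₃₂, (R−Rᵀ)₁₃, (R−Rᵀ)₂₁) / (2 sinθ) = (-0.096814, +0.826345, -0.554779)
rvec = θ·k = (-0.049185, +0.419813, -0.281848)

rvec=(-0.0492, 0.4198, -0.2818) tvec=(-0.2114, -0.1290, 1.0971)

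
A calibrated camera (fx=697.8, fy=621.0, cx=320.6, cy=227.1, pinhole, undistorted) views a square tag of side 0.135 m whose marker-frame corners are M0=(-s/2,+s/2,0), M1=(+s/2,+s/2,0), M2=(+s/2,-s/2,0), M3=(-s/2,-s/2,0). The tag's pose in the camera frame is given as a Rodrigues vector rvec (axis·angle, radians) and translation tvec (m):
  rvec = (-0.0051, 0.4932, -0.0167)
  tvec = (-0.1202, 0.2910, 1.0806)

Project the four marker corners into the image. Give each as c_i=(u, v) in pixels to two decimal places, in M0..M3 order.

c0=(208.49, 427.96) c1=(280.81, 438.83) c2=(279.53, 358.70) c3=(207.36, 352.44)

Intrinsics K: fx=697.8, fy=621.0, cx=320.6, cy=227.1
Marker side s = 0.135 m; corners in marker frame (Z=0):
  M0 = (-0.0675, +0.0675, 0)
  M1 = (+0.0675, +0.0675, 0)
  M2 = (+0.0675, -0.0675, 0)
  M3 = (-0.0675, -0.0675, 0)
rvec = (-0.0051, 0.4932, -0.0167), |rvec| = θ = 0.49351 rad = 28.276°
Rodrigues: sinθ=0.47372, 1−cosθ=0.11932; R = I + sinθ·[k]× + (1−cosθ)·[k]×²:
    [+0.88069 +0.01480 +0.47346]
    [-0.01726 +0.99985 +0.00086]
    [-0.47338 -0.00893 +0.88081]
t = (-0.1202, 0.2910, 1.0806) m
M0: Pc = R·M0+t = (-0.17865, +0.35966, +1.11195); u = 697.8·(-0.17865)/1.11195 + 320.6 = 208.4904, v = 621.0·(+0.35966)/1.11195 + 227.1 = 427.9595
M1: Pc = R·M1+t = (-0.05975, +0.35732, +1.04804); u = 697.8·(-0.05975)/1.04804 + 320.6 = 280.8147, v = 621.0·(+0.35732)/1.04804 + 227.1 = 438.8265
M2: Pc = R·M2+t = (-0.06175, +0.22234, +1.04925); u = 697.8·(-0.06175)/1.04925 + 320.6 = 279.5318, v = 621.0·(+0.22234)/1.04925 + 227.1 = 358.6951
M3: Pc = R·M3+t = (-0.18065, +0.22468, +1.11316); u = 697.8·(-0.18065)/1.11316 + 320.6 = 207.3595, v = 621.0·(+0.22468)/1.11316 + 227.1 = 352.4404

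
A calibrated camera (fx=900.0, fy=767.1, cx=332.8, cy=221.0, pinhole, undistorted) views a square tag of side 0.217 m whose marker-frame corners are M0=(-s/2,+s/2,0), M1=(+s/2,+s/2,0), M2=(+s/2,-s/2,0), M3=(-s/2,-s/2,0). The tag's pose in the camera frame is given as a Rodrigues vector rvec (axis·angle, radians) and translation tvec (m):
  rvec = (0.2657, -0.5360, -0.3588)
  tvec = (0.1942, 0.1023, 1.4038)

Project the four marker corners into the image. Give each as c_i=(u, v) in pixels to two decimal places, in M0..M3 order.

Intrinsics K: fx=900.0, fy=767.1, cx=332.8, cy=221.0
Marker side s = 0.217 m; corners in marker frame (Z=0):
  M0 = (-0.1085, +0.1085, 0)
  M1 = (+0.1085, +0.1085, 0)
  M2 = (+0.1085, -0.1085, 0)
  M3 = (-0.1085, -0.1085, 0)
rvec = (0.2657, -0.5360, -0.3588), |rvec| = θ = 0.69759 rad = 39.969°
Rodrigues: sinθ=0.64237, 1−cosθ=0.23361; R = I + sinθ·[k]× + (1−cosθ)·[k]×²:
    [+0.80028 +0.26203 -0.53934]
    [-0.39877 +0.90431 -0.15235]
    [+0.44781 +0.33699 +0.82819]
t = (0.1942, 0.1023, 1.4038) m
M0: Pc = R·M0+t = (+0.13580, +0.24368, +1.39178); u = 900.0·(+0.13580)/1.39178 + 332.8 = 420.6157, v = 767.1·(+0.24368)/1.39178 + 221.0 = 355.3102
M1: Pc = R·M1+t = (+0.30946, +0.15715, +1.48895); u = 900.0·(+0.30946)/1.48895 + 332.8 = 519.8547, v = 767.1·(+0.15715)/1.48895 + 221.0 = 301.9637
M2: Pc = R·M2+t = (+0.25260, -0.03908, +1.41582); u = 900.0·(+0.25260)/1.41582 + 332.8 = 493.3709, v = 767.1·(-0.03908)/1.41582 + 221.0 = 199.8243
M3: Pc = R·M3+t = (+0.07894, +0.04745, +1.31865); u = 900.0·(+0.07894)/1.31865 + 332.8 = 386.6770, v = 767.1·(+0.04745)/1.31865 + 221.0 = 248.6023

c0=(420.62, 355.31) c1=(519.85, 301.96) c2=(493.37, 199.82) c3=(386.68, 248.60)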